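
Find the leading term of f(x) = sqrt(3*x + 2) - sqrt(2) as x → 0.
3*sqrt(2)*x/4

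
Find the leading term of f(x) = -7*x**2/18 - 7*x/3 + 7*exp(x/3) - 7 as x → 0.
7*x**3/162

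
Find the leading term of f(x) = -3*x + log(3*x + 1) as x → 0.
-9*x**2/2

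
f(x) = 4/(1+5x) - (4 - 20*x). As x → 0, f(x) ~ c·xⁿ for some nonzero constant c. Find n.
2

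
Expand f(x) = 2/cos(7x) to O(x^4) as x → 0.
2 + 49*x**2 + O(x**4)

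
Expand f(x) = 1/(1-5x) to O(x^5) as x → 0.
1 + 5*x + 25*x**2 + 125*x**3 + 625*x**4 + O(x**5)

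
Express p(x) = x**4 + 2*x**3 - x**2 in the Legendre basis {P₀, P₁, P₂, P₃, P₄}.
(-2/15)P₀ + (6/5)P₁ + (-2/21)P₂ + (4/5)P₃ + (8/35)P₄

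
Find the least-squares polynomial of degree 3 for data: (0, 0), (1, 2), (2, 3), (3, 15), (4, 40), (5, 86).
13/63 + (451/189)x + (-152/63)x² + (29/27)x³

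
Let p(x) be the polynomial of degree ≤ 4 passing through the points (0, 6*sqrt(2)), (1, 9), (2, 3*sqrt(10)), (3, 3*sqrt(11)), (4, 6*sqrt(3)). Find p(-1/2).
-945/32 - 135*sqrt(11)/32 + 105*sqrt(3)/64 + 945*sqrt(2)/64 + 567*sqrt(10)/64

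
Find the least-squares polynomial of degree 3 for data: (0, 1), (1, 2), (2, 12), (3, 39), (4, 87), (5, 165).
1 + (-34/21)x + (41/28)x² + (13/12)x³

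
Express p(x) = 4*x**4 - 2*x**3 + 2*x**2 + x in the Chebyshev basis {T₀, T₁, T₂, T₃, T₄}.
(5/2)T₀ + (-1/2)T₁ + (3)T₂ + (-1/2)T₃ + (1/2)T₄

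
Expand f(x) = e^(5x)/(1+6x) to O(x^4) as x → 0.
1 - x + 37*x**2/2 - 541*x**3/6 + O(x**4)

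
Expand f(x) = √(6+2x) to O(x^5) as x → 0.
sqrt(6) + sqrt(6)*x/6 - sqrt(6)*x**2/72 + sqrt(6)*x**3/432 - 5*sqrt(6)*x**4/10368 + O(x**5)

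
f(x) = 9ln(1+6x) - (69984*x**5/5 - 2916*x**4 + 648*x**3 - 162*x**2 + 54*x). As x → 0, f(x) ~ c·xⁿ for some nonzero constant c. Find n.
6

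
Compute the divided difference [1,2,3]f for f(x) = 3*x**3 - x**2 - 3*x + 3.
17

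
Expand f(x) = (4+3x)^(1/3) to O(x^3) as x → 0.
2**(2/3) + 2**(2/3)*x/4 - 2**(2/3)*x**2/16 + O(x**3)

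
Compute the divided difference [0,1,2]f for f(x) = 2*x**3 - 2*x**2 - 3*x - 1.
4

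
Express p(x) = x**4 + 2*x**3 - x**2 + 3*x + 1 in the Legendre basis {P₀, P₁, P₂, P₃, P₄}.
(13/15)P₀ + (21/5)P₁ + (-2/21)P₂ + (4/5)P₃ + (8/35)P₄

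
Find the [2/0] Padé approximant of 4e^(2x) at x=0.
8*x**2 + 8*x + 4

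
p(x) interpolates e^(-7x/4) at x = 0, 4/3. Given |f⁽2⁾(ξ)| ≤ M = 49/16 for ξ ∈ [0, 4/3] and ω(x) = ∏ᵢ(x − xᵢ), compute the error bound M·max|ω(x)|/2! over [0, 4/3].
49/72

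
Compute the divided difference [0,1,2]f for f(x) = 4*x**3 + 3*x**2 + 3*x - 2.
15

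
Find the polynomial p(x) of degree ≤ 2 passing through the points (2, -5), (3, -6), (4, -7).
-x - 3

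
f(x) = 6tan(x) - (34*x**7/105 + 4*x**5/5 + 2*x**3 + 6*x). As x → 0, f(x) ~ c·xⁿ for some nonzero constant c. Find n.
9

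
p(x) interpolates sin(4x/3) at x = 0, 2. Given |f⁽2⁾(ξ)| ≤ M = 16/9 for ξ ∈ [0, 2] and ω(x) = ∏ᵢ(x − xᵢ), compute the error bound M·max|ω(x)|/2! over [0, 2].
8/9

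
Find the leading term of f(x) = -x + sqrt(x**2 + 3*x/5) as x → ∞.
3/10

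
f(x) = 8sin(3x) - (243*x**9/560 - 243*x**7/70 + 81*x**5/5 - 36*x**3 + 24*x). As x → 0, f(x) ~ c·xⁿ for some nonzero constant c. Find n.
11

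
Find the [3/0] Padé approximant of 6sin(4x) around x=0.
-64*x**3 + 24*x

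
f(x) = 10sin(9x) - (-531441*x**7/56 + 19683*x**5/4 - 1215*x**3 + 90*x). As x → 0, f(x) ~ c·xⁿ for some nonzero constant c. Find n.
9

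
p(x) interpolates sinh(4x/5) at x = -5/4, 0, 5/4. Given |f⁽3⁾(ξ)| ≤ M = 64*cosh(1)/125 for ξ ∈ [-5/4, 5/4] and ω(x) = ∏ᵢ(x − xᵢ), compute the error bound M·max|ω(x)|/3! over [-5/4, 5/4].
sqrt(3)*cosh(1)/27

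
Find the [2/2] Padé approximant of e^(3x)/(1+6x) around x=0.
(111*x**2/68 + 69*x/34 + 1)/(-393*x**2/68 + 171*x/34 + 1)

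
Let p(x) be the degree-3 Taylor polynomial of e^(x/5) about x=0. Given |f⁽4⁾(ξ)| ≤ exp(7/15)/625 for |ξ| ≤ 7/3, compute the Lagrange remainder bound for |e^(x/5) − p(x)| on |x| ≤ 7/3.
2401*exp(7/15)/1215000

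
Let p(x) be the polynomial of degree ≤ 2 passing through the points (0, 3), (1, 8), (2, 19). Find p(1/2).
19/4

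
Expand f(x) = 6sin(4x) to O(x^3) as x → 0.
24*x + O(x**3)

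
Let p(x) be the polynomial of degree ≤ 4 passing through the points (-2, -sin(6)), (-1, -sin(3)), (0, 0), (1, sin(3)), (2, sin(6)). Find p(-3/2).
-7*sin(3)/8 - 5*sin(6)/16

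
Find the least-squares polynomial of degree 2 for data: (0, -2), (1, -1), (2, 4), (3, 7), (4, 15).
-73/35 + (27/35)x + (6/7)x²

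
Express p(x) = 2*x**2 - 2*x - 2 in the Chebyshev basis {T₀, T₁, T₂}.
-T₀ + (-2)T₁ + T₂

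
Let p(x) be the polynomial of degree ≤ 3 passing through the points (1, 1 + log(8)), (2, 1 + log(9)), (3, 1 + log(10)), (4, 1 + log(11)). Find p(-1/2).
1 + log(104857600000000*11**(13/16)*2**(1/8)*3**(3/8)*5**(7/16)/375913713056211)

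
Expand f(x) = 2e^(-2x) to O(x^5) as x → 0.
2 - 4*x + 4*x**2 - 8*x**3/3 + 4*x**4/3 + O(x**5)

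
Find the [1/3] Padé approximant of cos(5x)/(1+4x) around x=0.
(1 - 125*x/48)/(1675*x**3/96 + 25*x**2/12 + 67*x/48 + 1)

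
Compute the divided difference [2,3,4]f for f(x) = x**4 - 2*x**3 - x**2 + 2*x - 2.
36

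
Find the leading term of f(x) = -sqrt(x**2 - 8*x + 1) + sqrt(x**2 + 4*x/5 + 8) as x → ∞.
22/5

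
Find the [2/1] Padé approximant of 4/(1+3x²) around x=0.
4 - 12*x**2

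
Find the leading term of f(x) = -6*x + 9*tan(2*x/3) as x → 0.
8*x**3/9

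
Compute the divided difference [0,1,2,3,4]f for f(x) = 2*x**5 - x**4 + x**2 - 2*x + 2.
19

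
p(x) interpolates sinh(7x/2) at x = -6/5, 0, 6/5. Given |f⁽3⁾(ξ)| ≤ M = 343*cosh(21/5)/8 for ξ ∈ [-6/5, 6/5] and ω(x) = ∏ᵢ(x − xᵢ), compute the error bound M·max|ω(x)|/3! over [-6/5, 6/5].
343*sqrt(3)*cosh(21/5)/125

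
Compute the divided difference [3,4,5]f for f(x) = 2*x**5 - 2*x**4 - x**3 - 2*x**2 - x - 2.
1112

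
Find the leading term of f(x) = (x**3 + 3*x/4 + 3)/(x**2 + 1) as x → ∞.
x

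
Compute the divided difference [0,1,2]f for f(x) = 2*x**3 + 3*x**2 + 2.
9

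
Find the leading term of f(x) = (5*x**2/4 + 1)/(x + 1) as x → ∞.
5*x/4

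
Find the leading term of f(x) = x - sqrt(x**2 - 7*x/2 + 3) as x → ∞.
7/4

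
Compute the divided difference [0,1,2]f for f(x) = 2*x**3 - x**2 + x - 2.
5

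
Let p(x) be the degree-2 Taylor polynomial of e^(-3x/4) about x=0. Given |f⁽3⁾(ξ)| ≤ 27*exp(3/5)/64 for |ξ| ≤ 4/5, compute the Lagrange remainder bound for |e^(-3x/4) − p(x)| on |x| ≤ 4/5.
9*exp(3/5)/250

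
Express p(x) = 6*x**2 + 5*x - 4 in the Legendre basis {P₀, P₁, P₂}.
(-2)P₀ + (5)P₁ + (4)P₂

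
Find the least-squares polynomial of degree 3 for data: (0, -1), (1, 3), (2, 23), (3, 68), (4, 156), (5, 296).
-15/14 + (127/84)x + (3/4)x² + (13/6)x³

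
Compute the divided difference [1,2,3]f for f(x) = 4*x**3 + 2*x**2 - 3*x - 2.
26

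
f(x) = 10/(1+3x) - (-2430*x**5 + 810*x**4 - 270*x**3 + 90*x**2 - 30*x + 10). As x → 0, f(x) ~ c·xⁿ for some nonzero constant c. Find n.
6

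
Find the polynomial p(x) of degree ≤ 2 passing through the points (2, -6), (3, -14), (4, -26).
-2*x**2 + 2*x - 2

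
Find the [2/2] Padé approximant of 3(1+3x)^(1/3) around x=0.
(7*x**2 + 21*x/2 + 3)/(5*x**2/6 + 5*x/2 + 1)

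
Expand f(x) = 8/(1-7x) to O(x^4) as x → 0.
8 + 56*x + 392*x**2 + 2744*x**3 + O(x**4)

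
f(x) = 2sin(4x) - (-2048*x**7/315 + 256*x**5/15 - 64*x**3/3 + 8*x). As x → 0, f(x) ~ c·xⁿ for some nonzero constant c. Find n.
9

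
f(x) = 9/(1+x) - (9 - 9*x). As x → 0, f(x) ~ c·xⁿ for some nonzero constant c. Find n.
2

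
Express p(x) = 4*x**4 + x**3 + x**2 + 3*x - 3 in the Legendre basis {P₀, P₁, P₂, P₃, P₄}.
(-28/15)P₀ + (18/5)P₁ + (62/21)P₂ + (2/5)P₃ + (32/35)P₄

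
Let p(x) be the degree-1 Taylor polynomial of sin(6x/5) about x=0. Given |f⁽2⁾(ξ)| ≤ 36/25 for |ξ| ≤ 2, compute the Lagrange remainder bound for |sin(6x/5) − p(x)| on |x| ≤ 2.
72/25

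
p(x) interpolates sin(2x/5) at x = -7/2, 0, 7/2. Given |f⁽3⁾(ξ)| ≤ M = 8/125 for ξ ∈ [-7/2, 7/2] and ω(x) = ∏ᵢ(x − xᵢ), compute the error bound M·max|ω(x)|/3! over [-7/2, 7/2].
343*sqrt(3)/3375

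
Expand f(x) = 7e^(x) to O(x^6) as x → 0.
7 + 7*x + 7*x**2/2 + 7*x**3/6 + 7*x**4/24 + 7*x**5/120 + O(x**6)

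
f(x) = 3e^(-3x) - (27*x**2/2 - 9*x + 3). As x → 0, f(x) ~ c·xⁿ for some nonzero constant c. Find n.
3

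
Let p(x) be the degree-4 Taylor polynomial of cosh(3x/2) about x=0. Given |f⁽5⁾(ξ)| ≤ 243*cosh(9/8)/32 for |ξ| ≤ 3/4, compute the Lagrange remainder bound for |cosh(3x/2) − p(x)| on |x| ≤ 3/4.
19683*cosh(9/8)/1310720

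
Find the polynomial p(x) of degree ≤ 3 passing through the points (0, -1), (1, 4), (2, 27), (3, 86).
3*x**3 + 2*x - 1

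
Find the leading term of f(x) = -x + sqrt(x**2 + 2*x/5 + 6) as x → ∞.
1/5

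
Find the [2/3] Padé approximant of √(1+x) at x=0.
(7*x**2/16 + 7*x/5 + 1)/(-x**3/160 + 9*x**2/80 + 9*x/10 + 1)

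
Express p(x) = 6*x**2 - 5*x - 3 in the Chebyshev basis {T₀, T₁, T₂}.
(-5)T₁ + (3)T₂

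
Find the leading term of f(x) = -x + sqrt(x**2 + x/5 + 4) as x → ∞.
1/10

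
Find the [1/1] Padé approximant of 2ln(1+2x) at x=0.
4*x/(x + 1)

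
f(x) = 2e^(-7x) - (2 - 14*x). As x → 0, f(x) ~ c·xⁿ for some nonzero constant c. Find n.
2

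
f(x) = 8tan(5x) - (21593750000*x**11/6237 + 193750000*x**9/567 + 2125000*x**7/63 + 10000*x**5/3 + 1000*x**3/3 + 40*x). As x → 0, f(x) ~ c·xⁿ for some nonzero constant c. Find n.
13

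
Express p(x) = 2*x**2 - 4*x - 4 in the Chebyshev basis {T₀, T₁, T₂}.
(-3)T₀ + (-4)T₁ + T₂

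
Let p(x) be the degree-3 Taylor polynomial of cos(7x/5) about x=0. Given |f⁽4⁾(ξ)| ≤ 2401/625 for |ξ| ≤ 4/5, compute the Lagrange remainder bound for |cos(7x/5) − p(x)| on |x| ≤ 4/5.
76832/1171875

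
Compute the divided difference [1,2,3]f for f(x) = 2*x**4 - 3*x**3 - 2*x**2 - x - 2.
30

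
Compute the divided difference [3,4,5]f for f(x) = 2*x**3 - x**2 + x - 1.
23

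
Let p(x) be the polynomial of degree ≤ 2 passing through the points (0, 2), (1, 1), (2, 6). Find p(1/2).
3/4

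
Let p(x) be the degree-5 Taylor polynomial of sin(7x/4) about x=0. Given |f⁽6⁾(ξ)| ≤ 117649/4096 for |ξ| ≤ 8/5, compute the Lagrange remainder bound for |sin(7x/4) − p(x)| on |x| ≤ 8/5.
470596/703125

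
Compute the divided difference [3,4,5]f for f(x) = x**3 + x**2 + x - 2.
13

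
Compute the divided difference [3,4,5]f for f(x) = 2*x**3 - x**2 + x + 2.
23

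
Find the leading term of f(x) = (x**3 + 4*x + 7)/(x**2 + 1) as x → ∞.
x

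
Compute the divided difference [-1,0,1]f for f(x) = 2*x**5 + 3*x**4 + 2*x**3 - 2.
3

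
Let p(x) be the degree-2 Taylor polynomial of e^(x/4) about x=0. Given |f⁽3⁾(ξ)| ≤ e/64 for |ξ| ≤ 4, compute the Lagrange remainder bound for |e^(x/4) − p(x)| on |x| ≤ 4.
e/6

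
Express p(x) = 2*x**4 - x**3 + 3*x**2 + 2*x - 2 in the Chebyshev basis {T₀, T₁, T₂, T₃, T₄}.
(1/4)T₀ + (5/4)T₁ + (5/2)T₂ + (-1/4)T₃ + (1/4)T₄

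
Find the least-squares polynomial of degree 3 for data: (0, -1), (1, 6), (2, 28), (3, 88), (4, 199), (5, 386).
-62/63 + (136/27)x + (-92/63)x² + (86/27)x³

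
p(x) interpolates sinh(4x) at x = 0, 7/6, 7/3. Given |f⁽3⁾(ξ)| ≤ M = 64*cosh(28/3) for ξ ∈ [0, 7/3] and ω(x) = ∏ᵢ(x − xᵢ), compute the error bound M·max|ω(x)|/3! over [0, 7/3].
2744*sqrt(3)*cosh(28/3)/729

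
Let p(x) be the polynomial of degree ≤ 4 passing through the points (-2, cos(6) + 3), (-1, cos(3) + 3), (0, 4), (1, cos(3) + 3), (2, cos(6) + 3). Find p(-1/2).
5*cos(3)/16 - cos(6)/64 + 237/64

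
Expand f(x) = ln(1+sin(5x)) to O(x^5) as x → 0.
5*x - 25*x**2/2 + 125*x**3/6 - 625*x**4/12 + O(x**5)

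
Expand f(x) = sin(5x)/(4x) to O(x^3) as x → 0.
5/4 - 125*x**2/24 + O(x**3)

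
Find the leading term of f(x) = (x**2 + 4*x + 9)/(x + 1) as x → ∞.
x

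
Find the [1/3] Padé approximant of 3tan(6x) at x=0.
18*x/(1 - 12*x**2)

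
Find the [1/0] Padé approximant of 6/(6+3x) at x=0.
1 - x/2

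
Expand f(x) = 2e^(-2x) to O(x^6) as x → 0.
2 - 4*x + 4*x**2 - 8*x**3/3 + 4*x**4/3 - 8*x**5/15 + O(x**6)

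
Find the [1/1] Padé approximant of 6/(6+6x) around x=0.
1/(x + 1)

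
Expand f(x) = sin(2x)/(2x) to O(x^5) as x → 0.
1 - 2*x**2/3 + 2*x**4/15 + O(x**5)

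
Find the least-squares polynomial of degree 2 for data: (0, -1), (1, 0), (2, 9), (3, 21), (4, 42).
-37/35 + (-111/70)x + (43/14)x²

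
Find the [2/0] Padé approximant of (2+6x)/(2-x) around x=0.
7*x**2/4 + 7*x/2 + 1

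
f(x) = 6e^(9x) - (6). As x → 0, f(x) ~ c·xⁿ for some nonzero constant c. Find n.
1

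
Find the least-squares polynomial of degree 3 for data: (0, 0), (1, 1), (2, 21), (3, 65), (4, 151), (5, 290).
-37/126 + (-923/756)x + (373/252)x² + (56/27)x³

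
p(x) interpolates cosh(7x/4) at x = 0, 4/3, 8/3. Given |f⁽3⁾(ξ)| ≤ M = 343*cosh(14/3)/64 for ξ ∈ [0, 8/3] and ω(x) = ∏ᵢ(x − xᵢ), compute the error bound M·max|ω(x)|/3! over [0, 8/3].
343*sqrt(3)*cosh(14/3)/729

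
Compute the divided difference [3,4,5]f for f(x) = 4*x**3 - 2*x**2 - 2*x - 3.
46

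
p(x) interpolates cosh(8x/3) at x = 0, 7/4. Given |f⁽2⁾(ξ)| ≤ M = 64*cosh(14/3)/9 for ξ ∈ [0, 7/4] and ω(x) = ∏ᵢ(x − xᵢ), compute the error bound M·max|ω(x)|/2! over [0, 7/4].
49*cosh(14/3)/18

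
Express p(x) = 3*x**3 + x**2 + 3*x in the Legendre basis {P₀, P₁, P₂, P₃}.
(1/3)P₀ + (24/5)P₁ + (2/3)P₂ + (6/5)P₃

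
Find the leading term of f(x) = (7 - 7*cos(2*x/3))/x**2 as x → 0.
14/9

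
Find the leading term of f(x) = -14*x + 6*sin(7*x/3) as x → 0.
-343*x**3/27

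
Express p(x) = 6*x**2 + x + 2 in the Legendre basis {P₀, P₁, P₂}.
(4)P₀ + P₁ + (4)P₂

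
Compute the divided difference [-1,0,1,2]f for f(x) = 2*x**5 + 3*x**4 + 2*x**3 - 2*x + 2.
18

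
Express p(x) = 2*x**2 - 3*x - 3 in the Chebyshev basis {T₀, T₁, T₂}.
(-2)T₀ + (-3)T₁ + T₂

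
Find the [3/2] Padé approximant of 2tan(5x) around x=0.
(-50*x**3/3 + 10*x)/(1 - 10*x**2)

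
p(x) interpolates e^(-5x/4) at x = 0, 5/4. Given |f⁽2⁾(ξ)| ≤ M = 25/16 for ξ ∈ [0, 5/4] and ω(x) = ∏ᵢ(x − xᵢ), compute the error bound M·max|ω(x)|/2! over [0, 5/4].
625/2048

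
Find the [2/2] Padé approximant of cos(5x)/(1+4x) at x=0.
(-1675*x**2/84 + 50*x/21 + 1)/(25*x**2/12 + 134*x/21 + 1)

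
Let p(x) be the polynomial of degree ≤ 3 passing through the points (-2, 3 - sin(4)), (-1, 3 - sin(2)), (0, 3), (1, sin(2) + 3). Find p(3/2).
5*sin(4)/16 + 7*sin(2)/8 + 3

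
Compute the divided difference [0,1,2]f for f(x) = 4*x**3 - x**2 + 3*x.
11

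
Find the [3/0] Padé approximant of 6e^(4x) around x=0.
64*x**3 + 48*x**2 + 24*x + 6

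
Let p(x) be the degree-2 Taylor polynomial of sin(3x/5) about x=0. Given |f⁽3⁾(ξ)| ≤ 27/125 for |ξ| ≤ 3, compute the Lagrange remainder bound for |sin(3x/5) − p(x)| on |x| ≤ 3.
243/250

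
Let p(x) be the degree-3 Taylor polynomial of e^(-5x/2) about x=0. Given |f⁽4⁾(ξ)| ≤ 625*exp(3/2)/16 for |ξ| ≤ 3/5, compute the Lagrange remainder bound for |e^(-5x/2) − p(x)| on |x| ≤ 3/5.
27*exp(3/2)/128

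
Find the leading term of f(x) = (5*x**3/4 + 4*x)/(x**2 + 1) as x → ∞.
5*x/4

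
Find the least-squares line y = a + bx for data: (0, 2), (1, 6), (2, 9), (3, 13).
a = 21/10, b = 18/5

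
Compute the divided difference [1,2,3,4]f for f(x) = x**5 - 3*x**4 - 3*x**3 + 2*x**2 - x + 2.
32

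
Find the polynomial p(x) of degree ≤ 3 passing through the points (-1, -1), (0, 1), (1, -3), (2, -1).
2*x**3 - 3*x**2 - 3*x + 1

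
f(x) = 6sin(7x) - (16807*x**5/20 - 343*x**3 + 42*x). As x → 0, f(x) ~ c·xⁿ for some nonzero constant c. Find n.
7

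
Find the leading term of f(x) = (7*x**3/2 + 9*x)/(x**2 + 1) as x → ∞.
7*x/2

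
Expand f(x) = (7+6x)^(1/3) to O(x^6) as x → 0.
7**(1/3) + 2*7**(1/3)*x/7 - 4*7**(1/3)*x**2/49 + 40*7**(1/3)*x**3/1029 - 160*7**(1/3)*x**4/7203 + 704*7**(1/3)*x**5/50421 + O(x**6)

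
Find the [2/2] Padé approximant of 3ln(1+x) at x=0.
3*x*(x + 2)/(2*(x**2/6 + x + 1))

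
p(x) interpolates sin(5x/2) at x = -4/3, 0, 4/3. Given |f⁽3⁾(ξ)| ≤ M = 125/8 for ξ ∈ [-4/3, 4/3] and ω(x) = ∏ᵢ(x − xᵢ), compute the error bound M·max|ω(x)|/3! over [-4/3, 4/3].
1000*sqrt(3)/729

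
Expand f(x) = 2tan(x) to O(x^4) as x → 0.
2*x + 2*x**3/3 + O(x**4)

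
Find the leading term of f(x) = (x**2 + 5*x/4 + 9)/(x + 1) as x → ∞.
x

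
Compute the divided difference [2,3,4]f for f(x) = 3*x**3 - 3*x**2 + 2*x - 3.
24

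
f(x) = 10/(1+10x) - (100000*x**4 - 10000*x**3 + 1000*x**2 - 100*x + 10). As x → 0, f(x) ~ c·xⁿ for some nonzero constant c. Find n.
5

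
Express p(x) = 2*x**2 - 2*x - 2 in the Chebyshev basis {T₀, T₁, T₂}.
-T₀ + (-2)T₁ + T₂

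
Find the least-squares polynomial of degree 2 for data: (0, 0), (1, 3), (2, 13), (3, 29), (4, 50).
-1/5 + (3/5)x + (3)x²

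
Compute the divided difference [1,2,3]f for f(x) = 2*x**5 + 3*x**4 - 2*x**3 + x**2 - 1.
244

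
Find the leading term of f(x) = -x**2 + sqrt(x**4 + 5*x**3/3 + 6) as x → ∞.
5*x/6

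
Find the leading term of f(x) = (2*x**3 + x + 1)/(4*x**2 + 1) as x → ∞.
x/2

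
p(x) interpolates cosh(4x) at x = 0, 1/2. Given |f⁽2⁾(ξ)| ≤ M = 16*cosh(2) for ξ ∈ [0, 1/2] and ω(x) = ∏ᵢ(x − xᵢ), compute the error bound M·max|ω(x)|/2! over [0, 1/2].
cosh(2)/2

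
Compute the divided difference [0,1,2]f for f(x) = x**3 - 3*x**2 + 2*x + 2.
0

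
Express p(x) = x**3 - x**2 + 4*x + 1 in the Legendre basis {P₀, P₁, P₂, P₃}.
(2/3)P₀ + (23/5)P₁ + (-2/3)P₂ + (2/5)P₃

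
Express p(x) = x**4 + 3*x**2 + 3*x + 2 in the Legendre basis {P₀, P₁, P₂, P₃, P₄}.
(16/5)P₀ + (3)P₁ + (18/7)P₂ + (8/35)P₄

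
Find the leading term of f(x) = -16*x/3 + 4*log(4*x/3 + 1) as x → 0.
-32*x**2/9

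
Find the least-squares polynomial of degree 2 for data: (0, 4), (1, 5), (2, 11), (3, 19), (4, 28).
25/7 + (37/35)x + (9/7)x²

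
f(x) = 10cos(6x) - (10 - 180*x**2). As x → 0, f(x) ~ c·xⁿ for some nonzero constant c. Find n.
4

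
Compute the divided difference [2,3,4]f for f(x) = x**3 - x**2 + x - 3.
8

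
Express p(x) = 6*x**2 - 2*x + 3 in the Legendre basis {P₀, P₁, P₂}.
(5)P₀ + (-2)P₁ + (4)P₂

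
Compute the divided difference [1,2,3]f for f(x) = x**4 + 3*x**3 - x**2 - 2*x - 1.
42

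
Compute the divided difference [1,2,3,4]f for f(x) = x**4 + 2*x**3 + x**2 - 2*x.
12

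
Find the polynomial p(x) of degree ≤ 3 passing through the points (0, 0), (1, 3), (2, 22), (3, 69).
2*x**3 + 2*x**2 - x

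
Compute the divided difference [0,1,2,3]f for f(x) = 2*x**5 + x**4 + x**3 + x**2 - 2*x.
57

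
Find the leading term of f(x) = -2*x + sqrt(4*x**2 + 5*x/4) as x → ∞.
5/16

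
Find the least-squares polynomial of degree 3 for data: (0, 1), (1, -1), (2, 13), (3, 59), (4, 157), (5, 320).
67/63 + (-1717/378)x + (-113/252)x² + (305/108)x³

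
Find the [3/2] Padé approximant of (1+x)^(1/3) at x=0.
(7*x**3/405 + 7*x**2/15 + 7*x/5 + 1)/(2*x**2/9 + 16*x/15 + 1)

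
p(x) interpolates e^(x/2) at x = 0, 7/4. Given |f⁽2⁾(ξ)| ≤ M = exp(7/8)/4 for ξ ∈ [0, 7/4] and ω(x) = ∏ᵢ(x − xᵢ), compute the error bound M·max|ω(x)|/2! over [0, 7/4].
49*exp(7/8)/512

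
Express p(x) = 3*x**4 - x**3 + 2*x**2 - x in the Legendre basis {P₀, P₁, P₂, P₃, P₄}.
(19/15)P₀ + (-8/5)P₁ + (64/21)P₂ + (-2/5)P₃ + (24/35)P₄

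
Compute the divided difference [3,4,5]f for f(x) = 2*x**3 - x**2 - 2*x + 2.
23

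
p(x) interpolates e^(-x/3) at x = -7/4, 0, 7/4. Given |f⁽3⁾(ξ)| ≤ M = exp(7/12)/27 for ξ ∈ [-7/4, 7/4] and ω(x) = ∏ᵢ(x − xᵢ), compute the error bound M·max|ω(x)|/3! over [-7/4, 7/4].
343*sqrt(3)*exp(7/12)/46656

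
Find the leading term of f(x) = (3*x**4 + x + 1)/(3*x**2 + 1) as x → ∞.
x**2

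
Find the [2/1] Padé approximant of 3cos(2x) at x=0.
3 - 6*x**2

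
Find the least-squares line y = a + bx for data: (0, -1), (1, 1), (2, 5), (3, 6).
a = -1, b = 5/2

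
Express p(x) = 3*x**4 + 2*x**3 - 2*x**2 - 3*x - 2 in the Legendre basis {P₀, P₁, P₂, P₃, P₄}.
(-31/15)P₀ + (-9/5)P₁ + (8/21)P₂ + (4/5)P₃ + (24/35)P₄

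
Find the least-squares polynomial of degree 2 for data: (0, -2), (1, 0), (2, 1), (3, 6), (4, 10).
-13/7 + (5/7)x + (4/7)x²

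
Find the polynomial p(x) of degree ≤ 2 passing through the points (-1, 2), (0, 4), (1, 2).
4 - 2*x**2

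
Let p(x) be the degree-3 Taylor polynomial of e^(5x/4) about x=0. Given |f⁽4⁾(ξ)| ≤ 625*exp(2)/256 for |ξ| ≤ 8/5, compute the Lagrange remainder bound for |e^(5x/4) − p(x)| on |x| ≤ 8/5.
2*exp(2)/3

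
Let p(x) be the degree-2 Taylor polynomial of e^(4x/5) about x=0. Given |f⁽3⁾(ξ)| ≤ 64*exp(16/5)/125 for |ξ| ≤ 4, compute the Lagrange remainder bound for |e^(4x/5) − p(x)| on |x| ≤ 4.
2048*exp(16/5)/375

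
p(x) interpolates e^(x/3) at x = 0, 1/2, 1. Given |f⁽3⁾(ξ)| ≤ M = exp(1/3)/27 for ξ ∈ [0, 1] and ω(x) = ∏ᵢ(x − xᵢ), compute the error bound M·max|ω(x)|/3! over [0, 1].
sqrt(3)*exp(1/3)/5832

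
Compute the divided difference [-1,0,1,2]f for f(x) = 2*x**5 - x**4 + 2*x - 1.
8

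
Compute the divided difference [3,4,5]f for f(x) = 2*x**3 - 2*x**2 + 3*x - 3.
22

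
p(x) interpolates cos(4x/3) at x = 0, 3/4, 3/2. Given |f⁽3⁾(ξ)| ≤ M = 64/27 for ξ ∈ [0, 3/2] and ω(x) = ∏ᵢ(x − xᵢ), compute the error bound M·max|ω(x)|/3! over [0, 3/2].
sqrt(3)/27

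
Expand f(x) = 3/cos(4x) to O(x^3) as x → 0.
3 + 24*x**2 + O(x**3)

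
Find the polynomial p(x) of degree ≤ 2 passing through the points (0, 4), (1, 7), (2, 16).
3*x**2 + 4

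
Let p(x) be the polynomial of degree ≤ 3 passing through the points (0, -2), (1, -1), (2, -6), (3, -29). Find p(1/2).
-3/2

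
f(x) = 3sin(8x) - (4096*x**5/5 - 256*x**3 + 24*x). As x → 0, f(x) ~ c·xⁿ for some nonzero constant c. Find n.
7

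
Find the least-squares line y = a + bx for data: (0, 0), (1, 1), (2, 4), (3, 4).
a = 0, b = 3/2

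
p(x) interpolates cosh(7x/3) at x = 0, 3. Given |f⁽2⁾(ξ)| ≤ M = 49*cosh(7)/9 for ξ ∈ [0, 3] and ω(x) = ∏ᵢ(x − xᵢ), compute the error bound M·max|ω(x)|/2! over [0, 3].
49*cosh(7)/8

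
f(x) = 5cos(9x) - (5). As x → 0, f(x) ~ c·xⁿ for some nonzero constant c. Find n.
2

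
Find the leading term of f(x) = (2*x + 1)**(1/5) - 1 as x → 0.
2*x/5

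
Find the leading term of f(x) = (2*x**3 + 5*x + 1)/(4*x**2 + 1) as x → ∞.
x/2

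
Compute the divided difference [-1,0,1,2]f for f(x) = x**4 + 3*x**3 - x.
5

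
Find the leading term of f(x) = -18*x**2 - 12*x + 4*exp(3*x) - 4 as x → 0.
18*x**3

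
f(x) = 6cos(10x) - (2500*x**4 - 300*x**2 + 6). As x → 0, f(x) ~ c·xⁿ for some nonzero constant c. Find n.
6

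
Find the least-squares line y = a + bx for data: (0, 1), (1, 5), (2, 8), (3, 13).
a = 9/10, b = 39/10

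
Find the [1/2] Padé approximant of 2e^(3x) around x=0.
(2*x + 2)/(3*x**2/2 - 2*x + 1)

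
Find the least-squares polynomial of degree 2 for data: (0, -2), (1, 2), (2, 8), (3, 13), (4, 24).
-61/35 + (181/70)x + (13/14)x²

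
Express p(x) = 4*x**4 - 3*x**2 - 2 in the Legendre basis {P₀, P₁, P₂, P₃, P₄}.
(-11/5)P₀ + (2/7)P₂ + (32/35)P₄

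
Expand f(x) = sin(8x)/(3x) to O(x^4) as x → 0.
8/3 - 256*x**2/9 + O(x**4)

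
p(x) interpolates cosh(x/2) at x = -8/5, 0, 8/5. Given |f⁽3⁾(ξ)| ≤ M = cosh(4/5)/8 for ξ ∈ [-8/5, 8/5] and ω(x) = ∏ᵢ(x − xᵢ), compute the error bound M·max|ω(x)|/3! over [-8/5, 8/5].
64*sqrt(3)*cosh(4/5)/3375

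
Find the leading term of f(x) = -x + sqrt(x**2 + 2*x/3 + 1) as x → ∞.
1/3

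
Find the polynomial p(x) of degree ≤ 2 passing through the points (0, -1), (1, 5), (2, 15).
2*x**2 + 4*x - 1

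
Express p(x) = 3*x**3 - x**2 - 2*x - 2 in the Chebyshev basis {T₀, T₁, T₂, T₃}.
(-5/2)T₀ + (1/4)T₁ + (-1/2)T₂ + (3/4)T₃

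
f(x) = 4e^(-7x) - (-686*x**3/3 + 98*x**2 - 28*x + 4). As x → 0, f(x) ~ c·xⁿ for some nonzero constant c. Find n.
4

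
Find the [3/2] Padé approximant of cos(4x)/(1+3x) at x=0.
(56*x**3 - 56*x**2/3 - 3*x + 1)/(1 - 59*x**2/3)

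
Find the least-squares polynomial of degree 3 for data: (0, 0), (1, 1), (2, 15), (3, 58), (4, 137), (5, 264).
25/126 + (-3025/756)x + (575/252)x² + (49/27)x³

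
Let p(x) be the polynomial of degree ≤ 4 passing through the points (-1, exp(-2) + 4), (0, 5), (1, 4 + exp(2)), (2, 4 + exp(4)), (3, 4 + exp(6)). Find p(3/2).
(3 + (-5*exp(6) + 492 + 90*exp(2) + 60*exp(4))*exp(2))*exp(-2)/128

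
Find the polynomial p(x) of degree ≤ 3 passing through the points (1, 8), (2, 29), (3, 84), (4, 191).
3*x**3 - x**2 + 3*x + 3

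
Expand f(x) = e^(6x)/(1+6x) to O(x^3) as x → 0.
1 + 18*x**2 + O(x**3)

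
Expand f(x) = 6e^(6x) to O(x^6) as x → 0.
6 + 36*x + 108*x**2 + 216*x**3 + 324*x**4 + 1944*x**5/5 + O(x**6)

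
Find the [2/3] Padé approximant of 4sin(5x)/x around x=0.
(20 - 175*x**2/3)/(5*x**2/4 + 1)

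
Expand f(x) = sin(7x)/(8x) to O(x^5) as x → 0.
7/8 - 343*x**2/48 + 16807*x**4/960 + O(x**5)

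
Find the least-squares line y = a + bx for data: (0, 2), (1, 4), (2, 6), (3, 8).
a = 2, b = 2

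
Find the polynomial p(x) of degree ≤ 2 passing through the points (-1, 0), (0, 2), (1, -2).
-3*x**2 - x + 2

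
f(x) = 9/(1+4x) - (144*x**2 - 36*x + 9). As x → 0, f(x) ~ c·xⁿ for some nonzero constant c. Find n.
3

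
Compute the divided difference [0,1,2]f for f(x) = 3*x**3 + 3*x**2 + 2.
12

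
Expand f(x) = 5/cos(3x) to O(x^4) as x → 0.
5 + 45*x**2/2 + O(x**4)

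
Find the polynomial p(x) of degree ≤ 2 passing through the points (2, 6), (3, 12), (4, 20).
x**2 + x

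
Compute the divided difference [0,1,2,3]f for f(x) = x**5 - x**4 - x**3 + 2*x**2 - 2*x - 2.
18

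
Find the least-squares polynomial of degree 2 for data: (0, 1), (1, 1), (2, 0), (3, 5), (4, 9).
6/5 + (-2)x + x²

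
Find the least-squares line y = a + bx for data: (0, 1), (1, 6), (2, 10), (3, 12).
a = 17/10, b = 37/10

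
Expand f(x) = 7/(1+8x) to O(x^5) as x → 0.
7 - 56*x + 448*x**2 - 3584*x**3 + 28672*x**4 + O(x**5)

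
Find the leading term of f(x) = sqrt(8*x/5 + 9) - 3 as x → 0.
4*x/15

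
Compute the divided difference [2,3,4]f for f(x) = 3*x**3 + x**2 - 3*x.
28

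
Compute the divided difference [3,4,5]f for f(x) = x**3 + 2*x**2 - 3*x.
14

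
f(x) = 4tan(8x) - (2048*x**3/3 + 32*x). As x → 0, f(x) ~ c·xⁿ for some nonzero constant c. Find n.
5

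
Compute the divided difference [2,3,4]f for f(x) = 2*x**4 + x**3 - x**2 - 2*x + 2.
118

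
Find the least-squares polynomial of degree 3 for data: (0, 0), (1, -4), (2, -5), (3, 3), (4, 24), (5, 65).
-1/63 + (-1409/378)x + (-289/252)x² + (97/108)x³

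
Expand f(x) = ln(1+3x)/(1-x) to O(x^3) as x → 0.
3*x - 3*x**2/2 + O(x**3)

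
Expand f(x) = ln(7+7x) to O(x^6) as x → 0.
log(7) + x - x**2/2 + x**3/3 - x**4/4 + x**5/5 + O(x**6)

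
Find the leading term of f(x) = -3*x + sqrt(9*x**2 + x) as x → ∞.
1/6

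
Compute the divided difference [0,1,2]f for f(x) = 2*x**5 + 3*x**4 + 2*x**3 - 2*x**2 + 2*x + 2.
55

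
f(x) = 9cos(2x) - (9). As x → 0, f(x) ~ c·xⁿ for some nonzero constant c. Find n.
2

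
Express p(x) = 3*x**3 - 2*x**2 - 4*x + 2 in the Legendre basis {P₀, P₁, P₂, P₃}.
(4/3)P₀ + (-11/5)P₁ + (-4/3)P₂ + (6/5)P₃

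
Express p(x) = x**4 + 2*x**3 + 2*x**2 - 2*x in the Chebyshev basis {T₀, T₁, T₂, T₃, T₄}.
(11/8)T₀ + (-1/2)T₁ + (3/2)T₂ + (1/2)T₃ + (1/8)T₄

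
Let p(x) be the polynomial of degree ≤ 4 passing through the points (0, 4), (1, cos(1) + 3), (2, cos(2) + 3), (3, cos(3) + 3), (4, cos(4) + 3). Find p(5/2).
15*cos(3)/32 + 45*cos(2)/64 - 5*cos(1)/32 - 5*cos(4)/128 + 387/128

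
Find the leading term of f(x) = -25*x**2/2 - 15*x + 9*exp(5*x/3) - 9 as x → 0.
125*x**3/18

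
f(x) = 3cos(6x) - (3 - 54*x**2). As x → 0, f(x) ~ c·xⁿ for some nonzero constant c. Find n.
4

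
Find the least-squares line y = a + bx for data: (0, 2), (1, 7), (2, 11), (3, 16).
a = 21/10, b = 23/5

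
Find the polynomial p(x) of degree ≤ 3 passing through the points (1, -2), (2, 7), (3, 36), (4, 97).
2*x**3 - 2*x**2 + x - 3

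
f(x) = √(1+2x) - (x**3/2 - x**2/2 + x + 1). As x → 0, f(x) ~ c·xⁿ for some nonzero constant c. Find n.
4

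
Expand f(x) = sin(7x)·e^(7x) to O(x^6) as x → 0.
7*x + 49*x**2 + 343*x**3/3 - 16807*x**5/30 + O(x**6)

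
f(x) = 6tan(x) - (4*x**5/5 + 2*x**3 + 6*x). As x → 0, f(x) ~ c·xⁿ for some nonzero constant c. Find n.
7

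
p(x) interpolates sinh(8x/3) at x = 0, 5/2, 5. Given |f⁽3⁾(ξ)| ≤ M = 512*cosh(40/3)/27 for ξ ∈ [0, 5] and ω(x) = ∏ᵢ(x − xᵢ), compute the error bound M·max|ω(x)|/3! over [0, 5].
8000*sqrt(3)*cosh(40/3)/729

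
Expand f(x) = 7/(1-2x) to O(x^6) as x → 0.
7 + 14*x + 28*x**2 + 56*x**3 + 112*x**4 + 224*x**5 + O(x**6)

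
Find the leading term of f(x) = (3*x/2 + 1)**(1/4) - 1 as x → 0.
3*x/8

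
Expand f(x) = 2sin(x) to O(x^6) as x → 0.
2*x - x**3/3 + x**5/60 + O(x**6)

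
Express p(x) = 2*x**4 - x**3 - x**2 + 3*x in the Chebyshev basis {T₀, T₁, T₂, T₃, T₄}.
(1/4)T₀ + (9/4)T₁ + (1/2)T₂ + (-1/4)T₃ + (1/4)T₄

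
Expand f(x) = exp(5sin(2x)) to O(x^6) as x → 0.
1 + 10*x + 50*x**2 + 160*x**3 + 350*x**4 + 1504*x**5/3 + O(x**6)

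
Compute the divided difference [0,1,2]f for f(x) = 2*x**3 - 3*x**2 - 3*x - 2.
3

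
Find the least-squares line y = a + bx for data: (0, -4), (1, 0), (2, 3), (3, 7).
a = -39/10, b = 18/5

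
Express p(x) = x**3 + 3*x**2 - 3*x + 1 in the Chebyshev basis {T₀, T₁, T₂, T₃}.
(5/2)T₀ + (-9/4)T₁ + (3/2)T₂ + (1/4)T₃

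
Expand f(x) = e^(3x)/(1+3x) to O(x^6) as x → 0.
1 + 9*x**2/2 - 9*x**3 + 243*x**4/8 - 891*x**5/10 + O(x**6)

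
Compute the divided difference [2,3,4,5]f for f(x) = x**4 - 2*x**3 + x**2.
12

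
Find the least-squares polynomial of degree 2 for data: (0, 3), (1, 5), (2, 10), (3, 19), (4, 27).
94/35 + (57/35)x + (8/7)x²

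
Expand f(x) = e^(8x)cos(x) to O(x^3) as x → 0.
1 + 8*x + 63*x**2/2 + O(x**3)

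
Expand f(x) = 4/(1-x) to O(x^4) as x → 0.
4 + 4*x + 4*x**2 + 4*x**3 + O(x**4)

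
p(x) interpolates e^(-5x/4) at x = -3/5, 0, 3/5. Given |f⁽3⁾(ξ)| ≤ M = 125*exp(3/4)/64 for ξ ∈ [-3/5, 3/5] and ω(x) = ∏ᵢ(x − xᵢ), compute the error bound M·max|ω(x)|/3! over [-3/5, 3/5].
sqrt(3)*exp(3/4)/64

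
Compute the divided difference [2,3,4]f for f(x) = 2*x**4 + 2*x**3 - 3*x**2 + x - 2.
125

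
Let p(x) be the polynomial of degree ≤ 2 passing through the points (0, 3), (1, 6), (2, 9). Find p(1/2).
9/2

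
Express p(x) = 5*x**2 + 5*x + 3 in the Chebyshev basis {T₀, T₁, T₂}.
(11/2)T₀ + (5)T₁ + (5/2)T₂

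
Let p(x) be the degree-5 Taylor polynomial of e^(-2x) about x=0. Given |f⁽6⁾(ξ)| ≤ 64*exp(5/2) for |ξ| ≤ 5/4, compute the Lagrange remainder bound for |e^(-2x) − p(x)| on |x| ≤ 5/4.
3125*exp(5/2)/9216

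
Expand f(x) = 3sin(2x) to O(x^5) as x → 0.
6*x - 4*x**3 + O(x**5)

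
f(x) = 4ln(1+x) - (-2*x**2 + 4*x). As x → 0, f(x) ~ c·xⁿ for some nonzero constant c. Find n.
3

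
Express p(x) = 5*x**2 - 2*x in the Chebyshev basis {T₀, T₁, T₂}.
(5/2)T₀ + (-2)T₁ + (5/2)T₂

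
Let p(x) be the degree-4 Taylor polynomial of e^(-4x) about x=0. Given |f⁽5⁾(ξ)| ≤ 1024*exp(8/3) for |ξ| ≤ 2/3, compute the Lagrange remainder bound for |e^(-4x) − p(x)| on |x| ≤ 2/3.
4096*exp(8/3)/3645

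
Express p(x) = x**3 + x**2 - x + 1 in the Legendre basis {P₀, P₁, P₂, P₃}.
(4/3)P₀ + (-2/5)P₁ + (2/3)P₂ + (2/5)P₃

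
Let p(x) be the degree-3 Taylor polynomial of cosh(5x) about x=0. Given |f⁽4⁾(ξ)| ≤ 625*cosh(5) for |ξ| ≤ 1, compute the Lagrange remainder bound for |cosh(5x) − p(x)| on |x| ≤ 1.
625*cosh(5)/24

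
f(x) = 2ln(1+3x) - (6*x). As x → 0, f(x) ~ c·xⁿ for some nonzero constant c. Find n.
2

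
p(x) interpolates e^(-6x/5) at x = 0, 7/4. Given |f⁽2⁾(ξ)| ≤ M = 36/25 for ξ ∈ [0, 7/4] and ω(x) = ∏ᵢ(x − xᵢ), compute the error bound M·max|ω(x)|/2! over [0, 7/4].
441/800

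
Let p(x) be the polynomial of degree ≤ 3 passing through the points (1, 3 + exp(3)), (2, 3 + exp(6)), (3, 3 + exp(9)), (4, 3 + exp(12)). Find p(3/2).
-5*exp(9)/16 + 3 + 5*exp(3)/16 + 15*exp(6)/16 + exp(12)/16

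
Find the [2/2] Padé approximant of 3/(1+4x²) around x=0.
3/(4*x**2 + 1)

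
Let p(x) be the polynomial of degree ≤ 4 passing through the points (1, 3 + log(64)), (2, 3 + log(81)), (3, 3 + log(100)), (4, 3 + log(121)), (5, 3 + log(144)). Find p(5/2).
3 + log(30*11**(11/16)*2**(17/64)*3**(59/64)*5**(13/32)/11)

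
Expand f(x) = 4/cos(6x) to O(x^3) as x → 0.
4 + 72*x**2 + O(x**3)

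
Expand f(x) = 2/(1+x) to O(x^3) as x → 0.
2 - 2*x + 2*x**2 + O(x**3)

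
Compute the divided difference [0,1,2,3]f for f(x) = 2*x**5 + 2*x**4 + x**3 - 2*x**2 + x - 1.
63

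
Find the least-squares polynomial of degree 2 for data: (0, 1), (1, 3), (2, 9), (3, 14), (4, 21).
24/35 + (177/70)x + (9/14)x²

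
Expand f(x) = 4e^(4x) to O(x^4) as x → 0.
4 + 16*x + 32*x**2 + 128*x**3/3 + O(x**4)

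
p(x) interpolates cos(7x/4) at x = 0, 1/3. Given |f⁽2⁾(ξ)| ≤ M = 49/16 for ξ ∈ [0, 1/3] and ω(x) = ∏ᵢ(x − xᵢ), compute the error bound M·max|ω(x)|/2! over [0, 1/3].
49/1152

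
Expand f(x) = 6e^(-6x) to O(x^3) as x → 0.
6 - 36*x + 108*x**2 + O(x**3)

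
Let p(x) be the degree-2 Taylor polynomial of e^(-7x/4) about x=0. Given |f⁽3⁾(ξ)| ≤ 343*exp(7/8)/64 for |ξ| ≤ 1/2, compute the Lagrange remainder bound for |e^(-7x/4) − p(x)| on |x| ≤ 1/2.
343*exp(7/8)/3072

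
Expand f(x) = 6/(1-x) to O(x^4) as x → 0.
6 + 6*x + 6*x**2 + 6*x**3 + O(x**4)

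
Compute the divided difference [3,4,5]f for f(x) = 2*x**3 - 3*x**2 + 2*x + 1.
21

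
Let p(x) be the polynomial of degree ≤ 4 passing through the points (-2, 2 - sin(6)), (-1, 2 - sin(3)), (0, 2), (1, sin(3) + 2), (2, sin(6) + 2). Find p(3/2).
5*sin(6)/16 + 7*sin(3)/8 + 2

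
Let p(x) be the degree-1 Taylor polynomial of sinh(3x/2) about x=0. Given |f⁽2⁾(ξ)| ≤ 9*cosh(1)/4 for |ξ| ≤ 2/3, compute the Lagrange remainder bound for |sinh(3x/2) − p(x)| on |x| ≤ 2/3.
cosh(1)/2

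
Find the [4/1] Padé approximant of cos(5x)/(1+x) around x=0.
(625*x**4/24 - 25*x**2/2 + 1)/(x + 1)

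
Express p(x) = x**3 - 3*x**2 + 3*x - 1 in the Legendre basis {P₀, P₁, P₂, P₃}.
(-2)P₀ + (18/5)P₁ + (-2)P₂ + (2/5)P₃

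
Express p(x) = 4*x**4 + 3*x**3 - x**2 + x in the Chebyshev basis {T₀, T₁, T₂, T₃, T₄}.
T₀ + (13/4)T₁ + (3/2)T₂ + (3/4)T₃ + (1/2)T₄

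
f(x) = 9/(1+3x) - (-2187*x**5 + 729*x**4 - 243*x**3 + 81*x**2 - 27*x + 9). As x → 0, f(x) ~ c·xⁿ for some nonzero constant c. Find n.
6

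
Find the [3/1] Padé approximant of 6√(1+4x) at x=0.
(-6*x**3 + 18*x**2 + 27*x + 6)/(5*x/2 + 1)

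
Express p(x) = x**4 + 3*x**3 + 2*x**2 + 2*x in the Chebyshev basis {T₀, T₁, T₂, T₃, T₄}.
(11/8)T₀ + (17/4)T₁ + (3/2)T₂ + (3/4)T₃ + (1/8)T₄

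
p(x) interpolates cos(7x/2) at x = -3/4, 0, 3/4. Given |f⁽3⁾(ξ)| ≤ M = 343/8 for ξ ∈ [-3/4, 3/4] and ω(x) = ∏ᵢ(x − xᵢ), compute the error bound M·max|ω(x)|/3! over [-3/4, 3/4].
343*sqrt(3)/512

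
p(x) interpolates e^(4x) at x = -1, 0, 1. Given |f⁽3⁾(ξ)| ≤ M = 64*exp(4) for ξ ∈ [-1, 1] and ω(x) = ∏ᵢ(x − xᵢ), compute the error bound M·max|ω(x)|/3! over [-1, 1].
64*sqrt(3)*exp(4)/27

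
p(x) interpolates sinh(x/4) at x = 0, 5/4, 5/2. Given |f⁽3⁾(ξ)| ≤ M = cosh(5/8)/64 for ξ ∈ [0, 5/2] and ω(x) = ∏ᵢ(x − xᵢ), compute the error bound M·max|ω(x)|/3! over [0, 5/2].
125*sqrt(3)*cosh(5/8)/110592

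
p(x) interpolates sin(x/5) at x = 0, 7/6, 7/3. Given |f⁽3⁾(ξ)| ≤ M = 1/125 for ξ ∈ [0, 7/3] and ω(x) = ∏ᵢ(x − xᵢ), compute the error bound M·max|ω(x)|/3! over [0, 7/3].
343*sqrt(3)/729000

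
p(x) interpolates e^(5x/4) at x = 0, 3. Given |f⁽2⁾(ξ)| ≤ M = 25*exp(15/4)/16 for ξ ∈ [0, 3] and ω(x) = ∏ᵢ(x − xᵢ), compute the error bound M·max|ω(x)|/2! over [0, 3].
225*exp(15/4)/128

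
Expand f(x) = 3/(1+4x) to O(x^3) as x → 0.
3 - 12*x + 48*x**2 + O(x**3)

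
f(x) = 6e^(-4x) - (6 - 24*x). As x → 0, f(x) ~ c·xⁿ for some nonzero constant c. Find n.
2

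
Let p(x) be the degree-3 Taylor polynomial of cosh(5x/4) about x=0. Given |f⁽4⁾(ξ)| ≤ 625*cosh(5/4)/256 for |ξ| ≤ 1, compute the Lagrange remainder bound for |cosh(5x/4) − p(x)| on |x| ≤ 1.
625*cosh(5/4)/6144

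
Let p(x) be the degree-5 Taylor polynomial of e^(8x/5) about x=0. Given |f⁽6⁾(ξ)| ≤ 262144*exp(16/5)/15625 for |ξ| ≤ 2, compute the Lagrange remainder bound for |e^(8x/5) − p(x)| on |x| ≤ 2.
1048576*exp(16/5)/703125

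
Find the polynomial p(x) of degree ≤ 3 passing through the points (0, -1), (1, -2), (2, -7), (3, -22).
-x**3 + x**2 - x - 1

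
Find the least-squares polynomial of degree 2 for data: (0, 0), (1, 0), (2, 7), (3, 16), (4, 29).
-2/5 + (-3/5)x + (2)x²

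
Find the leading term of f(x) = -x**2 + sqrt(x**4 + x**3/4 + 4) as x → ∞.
x/8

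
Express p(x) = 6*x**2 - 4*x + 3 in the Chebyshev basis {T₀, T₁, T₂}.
(6)T₀ + (-4)T₁ + (3)T₂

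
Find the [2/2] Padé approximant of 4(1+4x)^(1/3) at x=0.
(448*x**2/27 + 56*x/3 + 4)/(40*x**2/27 + 10*x/3 + 1)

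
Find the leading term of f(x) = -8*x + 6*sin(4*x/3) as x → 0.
-64*x**3/27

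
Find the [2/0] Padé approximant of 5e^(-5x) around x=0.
125*x**2/2 - 25*x + 5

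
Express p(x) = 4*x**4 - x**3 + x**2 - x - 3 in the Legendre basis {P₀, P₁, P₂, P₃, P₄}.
(-28/15)P₀ + (-8/5)P₁ + (62/21)P₂ + (-2/5)P₃ + (32/35)P₄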